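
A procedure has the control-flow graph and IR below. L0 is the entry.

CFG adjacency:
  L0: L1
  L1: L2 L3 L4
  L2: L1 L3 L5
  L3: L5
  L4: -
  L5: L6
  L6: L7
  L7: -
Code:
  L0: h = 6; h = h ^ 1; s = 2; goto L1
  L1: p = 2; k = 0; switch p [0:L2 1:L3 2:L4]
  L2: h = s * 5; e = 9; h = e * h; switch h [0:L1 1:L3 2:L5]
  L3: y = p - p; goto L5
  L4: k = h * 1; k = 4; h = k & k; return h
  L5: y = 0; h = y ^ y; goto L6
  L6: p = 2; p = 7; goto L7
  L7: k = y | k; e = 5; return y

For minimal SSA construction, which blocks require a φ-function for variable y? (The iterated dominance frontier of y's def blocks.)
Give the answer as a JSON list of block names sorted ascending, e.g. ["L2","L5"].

idom tree: L1←L0 L2←L1 L3←L1 L4←L1 L5←L1 L6←L5 L7←L6
Dom at joins:
  L1: preds {L0,L2}: {L0} ∩ {L0,L1,L2} = {L0}; idom=L0
  L3: preds {L1,L2}: {L0,L1} ∩ {L0,L1,L2} = {L0,L1}; idom=L1
  L5: preds {L2,L3}: {L0,L1,L2} ∩ {L0,L1,L3} = {L0,L1}; idom=L1

Frontier:
  join L1 pred L0: · stop@L0
  join L1 pred L2: L2→L1 stop@L0
  join L3 pred L1: · stop@L1
  join L3 pred L2: L2 stop@L1
  join L5 pred L2: L2 stop@L1
  join L5 pred L3: L3 stop@L1
  DF(L0)=∅
  DF(L1)={L1}
  DF(L2)={L1,L3,L5}
  DF(L3)={L5}
  DF(L4)=∅
  DF(L5)=∅
  DF(L6)=∅
  DF(L7)=∅

φ for y: defs {L3,L5}
  DF⁺ = {L5}

Answer: ["L5"]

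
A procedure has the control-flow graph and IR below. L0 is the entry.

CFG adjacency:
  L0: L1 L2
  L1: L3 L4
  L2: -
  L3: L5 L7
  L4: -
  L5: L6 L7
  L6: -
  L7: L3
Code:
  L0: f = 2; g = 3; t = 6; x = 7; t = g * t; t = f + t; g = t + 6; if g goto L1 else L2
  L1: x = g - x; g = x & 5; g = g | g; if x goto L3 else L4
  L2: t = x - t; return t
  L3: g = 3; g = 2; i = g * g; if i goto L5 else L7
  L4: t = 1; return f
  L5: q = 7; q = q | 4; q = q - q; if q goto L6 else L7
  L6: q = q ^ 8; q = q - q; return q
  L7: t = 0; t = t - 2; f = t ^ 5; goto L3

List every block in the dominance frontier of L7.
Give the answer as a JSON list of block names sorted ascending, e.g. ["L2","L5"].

Answer: ["L3"]

Working:
idom tree: L1←L0 L2←L0 L3←L1 L4←L1 L5←L3 L6←L5 L7←L3
Join-block Dom:
  L3: preds {L1,L7}: {L0,L1} ∩ {L0,L1,L3,L7} = {L0,L1}; idom=L1
  L7: preds {L3,L5}: {L0,L1,L3} ∩ {L0,L1,L3,L5} = {L0,L1,L3}; idom=L3

Frontier:
  join L3 pred L1: · stop@L1
  join L3 pred L7: L7→L3 stop@L1
  join L7 pred L3: · stop@L3
  join L7 pred L5: L5 stop@L3
  L0 → ∅
  L1 → ∅
  L2 → ∅
  L3 → {L3}
  L4 → ∅
  L5 → {L7}
  L6 → ∅
  L7 → {L3}

DF(L7) = ["L3"]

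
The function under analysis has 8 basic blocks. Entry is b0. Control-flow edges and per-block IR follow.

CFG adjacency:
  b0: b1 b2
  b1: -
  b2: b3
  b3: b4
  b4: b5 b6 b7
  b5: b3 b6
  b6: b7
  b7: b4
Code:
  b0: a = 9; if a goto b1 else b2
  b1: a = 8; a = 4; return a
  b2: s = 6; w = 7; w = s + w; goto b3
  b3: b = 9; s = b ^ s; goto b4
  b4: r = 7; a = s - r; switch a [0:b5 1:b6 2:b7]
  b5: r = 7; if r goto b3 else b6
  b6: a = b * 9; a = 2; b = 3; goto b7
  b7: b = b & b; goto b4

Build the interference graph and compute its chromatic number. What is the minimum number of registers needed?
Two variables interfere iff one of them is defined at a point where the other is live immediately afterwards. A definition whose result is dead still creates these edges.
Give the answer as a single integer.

Answer: 3

Derivation:
Block summaries:
  b0 def {a} use ∅
  b1 def {a} use ∅
  b2 def {s,w} use ∅
  b3 def {b,s} use {s}
  b4 def {a,r} use {s}
  b5 def {r} use ∅
  b6 def {a,b} use {b}
  b7 def {b} use {b}

Liveness:
  b0: in=∅ out=∅
  b1: in=∅ out=∅
  b2: in=∅ out={s}
  b3: in={s} out={b,s}
  b4: in={b,s} out={b,s}
  b5: in={b,s} out={b,s}
  b6: in={b,s} out={b,s}
  b7: in={b,s} out={b,s}

Conflict graph:
  a — {b,s}
  b — {a,r,s}
  r — {b,s}
  s — {a,b,r,w}
  w — {s}

Registers:
  clique {a,b,s} ⇒ need ≥ 3
  assign a→R2 b→R1 r→R2 s→R0 w→R1 — no edge inside a register ⇒ χ ≤ 3
  χ = 3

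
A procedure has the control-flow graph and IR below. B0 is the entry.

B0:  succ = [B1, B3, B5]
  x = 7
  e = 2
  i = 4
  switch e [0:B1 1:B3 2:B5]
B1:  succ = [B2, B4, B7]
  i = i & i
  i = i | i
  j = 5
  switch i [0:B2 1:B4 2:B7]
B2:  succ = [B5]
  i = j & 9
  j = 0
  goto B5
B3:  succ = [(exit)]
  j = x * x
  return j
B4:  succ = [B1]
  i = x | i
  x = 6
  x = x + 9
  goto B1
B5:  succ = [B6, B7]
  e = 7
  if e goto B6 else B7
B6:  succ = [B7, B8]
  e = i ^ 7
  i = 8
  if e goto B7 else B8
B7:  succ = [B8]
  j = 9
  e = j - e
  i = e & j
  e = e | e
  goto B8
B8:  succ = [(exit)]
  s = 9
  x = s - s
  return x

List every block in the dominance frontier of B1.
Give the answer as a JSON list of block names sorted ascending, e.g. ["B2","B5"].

Answer: ["B1", "B5", "B7"]

Analysis:
idom tree: B1←B0 B2←B1 B3←B0 B4←B1 B5←B0 B6←B5 B7←B0 B8←B0
Dom at joins:
  B1: preds {B0,B4}: {B0} ∩ {B0,B1,B4} = {B0}; idom=B0
  B5: preds {B0,B2}: {B0} ∩ {B0,B1,B2} = {B0}; idom=B0
  B7: preds {B1,B5,B6}: {B0,B1} ∩ {B0,B5} ∩ {B0,B5,B6} = {B0}; idom=B0
  B8: preds {B6,B7}: {B0,B5,B6} ∩ {B0,B7} = {B0}; idom=B0

DF walk-up:
  join B1 pred B0: · stop@B0
  join B1 pred B4: B4→B1 stop@B0
  join B5 pred B0: · stop@B0
  join B5 pred B2: B2→B1 stop@B0
  join B7 pred B1: B1 stop@B0
  join B7 pred B5: B5 stop@B0
  join B7 pred B6: B6→B5 stop@B0
  join B8 pred B6: B6→B5 stop@B0
  join B8 pred B7: B7 stop@B0
  DF(B0)=∅
  DF(B1)={B1,B5,B7}
  DF(B2)={B5}
  DF(B3)=∅
  DF(B4)={B1}
  DF(B5)={B7,B8}
  DF(B6)={B7,B8}
  DF(B7)={B8}
  DF(B8)=∅

DF(B1) = ["B1", "B5", "B7"]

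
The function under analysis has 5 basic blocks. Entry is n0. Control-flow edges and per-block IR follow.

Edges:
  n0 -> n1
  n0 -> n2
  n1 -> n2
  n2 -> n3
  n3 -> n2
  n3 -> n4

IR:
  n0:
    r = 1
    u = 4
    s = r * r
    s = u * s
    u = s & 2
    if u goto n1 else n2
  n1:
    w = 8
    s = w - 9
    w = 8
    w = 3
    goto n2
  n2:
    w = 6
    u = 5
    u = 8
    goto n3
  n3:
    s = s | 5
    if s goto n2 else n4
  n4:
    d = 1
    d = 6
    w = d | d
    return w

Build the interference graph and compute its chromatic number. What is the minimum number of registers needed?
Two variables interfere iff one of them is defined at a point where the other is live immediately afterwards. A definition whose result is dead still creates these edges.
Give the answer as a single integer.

Per-block:
  n0: {r,s,u} / ∅
  n1: {s,w} / ∅
  n2: {u,w} / ∅
  n3: {s} / {s}
  n4: {d,w} / ∅

Live sets:
  n0 li=∅ lo={s}
  n1 li=∅ lo={s}
  n2 li={s} lo={s}
  n3 li={s} lo={s}
  n4 li=∅ lo=∅

Conflict graph:
  d: ∅
  r: {u}
  s: {u,w}
  u: {r,s}
  w: {s}

Colouring:
  lower bound: {r,u} mutually conflict ⇒ χ ≥ 2
  assign d→r0 r→r0 s→r0 u→r1 w→r1 — no edge inside a register ⇒ χ ≤ 2
  χ = 2

Answer: 2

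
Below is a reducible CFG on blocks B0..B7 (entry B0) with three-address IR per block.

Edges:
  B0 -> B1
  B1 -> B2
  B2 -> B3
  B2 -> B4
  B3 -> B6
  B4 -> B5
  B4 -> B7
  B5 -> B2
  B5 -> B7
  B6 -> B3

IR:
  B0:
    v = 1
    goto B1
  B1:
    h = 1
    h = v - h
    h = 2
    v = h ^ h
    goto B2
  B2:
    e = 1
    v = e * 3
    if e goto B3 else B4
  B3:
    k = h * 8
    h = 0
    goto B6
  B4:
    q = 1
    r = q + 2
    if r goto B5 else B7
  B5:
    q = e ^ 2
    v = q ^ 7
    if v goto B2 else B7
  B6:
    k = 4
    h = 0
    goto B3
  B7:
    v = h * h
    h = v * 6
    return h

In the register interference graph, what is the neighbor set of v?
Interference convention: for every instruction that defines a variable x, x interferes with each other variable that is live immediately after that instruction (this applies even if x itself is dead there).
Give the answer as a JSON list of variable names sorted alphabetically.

Answer: ["e", "h"]

Analysis:
def/use:
  B0: def={v} ue=∅
  B1: def={h,v} ue={v}
  B2: def={e,v} ue=∅
  B3: def={h,k} ue={h}
  B4: def={q,r} ue=∅
  B5: def={q,v} ue={e}
  B6: def={h,k} ue=∅
  B7: def={h,v} ue={h}

Live sets:
  B0: in=∅ out={v}
  B1: in={v} out={h}
  B2: in={h} out={e,h}
  B3: in={h} out=∅
  B4: in={e,h} out={e,h}
  B5: in={e,h} out={h}
  B6: in=∅ out={h}
  B7: in={h} out=∅

Interference:
  e — {h,q,r,v}
  h — {e,q,r,v}
  k — ∅
  q — {e,h}
  r — {e,h}
  v — {e,h}

N(v) = ["e", "h"]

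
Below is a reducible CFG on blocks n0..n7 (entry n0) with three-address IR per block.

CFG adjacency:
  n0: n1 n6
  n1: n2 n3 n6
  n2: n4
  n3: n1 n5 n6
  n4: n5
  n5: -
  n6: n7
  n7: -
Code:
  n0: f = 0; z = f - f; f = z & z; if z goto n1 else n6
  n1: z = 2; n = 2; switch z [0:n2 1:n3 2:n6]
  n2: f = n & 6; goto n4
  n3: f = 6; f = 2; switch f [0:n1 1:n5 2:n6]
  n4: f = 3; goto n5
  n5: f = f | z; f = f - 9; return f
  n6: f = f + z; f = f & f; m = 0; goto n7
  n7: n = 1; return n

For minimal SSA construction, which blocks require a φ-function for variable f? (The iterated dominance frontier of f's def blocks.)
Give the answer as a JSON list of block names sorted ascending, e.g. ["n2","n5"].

Answer: ["n1", "n5", "n6"]

Working:
idom tree: n1←n0 n2←n1 n3←n1 n4←n2 n5←n1 n6←n0 n7←n6
Dom∩ at merges:
  n1: preds {n0,n3}: {n0} ∩ {n0,n1,n3} = {n0}; idom=n0
  n5: preds {n3,n4}: {n0,n1,n3} ∩ {n0,n1,n2,n4} = {n0,n1}; idom=n1
  n6: preds {n0,n1,n3}: {n0} ∩ {n0,n1} ∩ {n0,n1,n3} = {n0}; idom=n0

DF derivation:
  join n1 pred n0: · stop@n0
  join n1 pred n3: n3→n1 stop@n0
  join n5 pred n3: n3 stop@n1
  join n5 pred n4: n4→n2 stop@n1
  join n6 pred n0: · stop@n0
  join n6 pred n1: n1 stop@n0
  join n6 pred n3: n3→n1 stop@n0
  n0: DF=∅
  n1: DF={n1,n6}
  n2: DF={n5}
  n3: DF={n1,n5,n6}
  n4: DF={n5}
  n5: DF=∅
  n6: DF=∅
  n7: DF=∅

φ for f: defs {n0,n2,n3,n4,n5,n6}
  DF⁺ = {n1,n5,n6}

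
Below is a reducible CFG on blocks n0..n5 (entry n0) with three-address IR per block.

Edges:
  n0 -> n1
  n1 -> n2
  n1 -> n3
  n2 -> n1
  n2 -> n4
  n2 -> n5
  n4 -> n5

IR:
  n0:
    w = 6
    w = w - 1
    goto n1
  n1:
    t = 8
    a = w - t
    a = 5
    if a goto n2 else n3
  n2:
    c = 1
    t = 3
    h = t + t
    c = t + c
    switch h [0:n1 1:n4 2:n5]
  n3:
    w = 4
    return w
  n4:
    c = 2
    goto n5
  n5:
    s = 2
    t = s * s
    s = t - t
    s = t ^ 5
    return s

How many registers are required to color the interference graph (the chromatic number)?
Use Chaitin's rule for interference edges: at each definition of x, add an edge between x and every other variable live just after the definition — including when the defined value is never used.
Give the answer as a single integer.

Per-block:
  n0: {w} / ∅
  n1: {a,t} / {w}
  n2: {c,h,t} / ∅
  n3: {w} / ∅
  n4: {c} / ∅
  n5: {s,t} / ∅

Backward fixpoint:
  n0: in=∅ out={w}
  n1: in={w} out={w}
  n2: in={w} out={w}
  n3: in=∅ out=∅
  n4: in=∅ out=∅
  n5: in=∅ out=∅

Conflict graph:
  a — {w}
  c — {h,t,w}
  h — {c,t,w}
  s — {t}
  t — {c,h,s,w}
  w — {a,c,h,t}

Chromatic number:
  lower bound: {c,h,t,w} mutually conflict ⇒ χ ≥ 4
  assign a→c0 c→c2 h→c3 s→c1 t→c0 w→c1 — no edge inside a register ⇒ χ ≤ 4
  χ = 4

Answer: 4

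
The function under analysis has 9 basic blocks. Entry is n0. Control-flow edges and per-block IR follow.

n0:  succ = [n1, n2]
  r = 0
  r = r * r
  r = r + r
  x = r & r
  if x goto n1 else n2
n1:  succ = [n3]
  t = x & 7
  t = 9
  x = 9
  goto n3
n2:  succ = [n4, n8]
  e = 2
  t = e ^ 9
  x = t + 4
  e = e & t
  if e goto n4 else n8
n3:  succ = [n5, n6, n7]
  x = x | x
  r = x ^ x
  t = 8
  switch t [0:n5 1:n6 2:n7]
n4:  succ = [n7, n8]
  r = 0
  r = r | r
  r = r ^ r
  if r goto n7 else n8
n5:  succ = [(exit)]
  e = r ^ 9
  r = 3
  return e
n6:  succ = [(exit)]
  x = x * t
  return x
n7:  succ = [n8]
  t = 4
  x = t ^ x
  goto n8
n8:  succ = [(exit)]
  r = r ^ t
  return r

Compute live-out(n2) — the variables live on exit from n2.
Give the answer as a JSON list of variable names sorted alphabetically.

Answer: ["r", "t", "x"]

Derivation:
Per-block:
  n0: def={r,x} ue=∅
  n1: def={t,x} ue={x}
  n2: def={e,t,x} ue=∅
  n3: def={r,t,x} ue={x}
  n4: def={r} ue=∅
  n5: def={e,r} ue={r}
  n6: def={x} ue={t,x}
  n7: def={t,x} ue={x}
  n8: def={r} ue={r,t}

Liveness:
  n0: in=∅ out={r,x}
  n1: in={x} out={x}
  n2: in={r} out={r,t,x}
  n3: in={x} out={r,t,x}
  n4: in={t,x} out={r,t,x}
  n5: in={r} out=∅
  n6: in={t,x} out=∅
  n7: in={r,x} out={r,t}
  n8: in={r,t} out=∅

live-out(n2) = ["r", "t", "x"]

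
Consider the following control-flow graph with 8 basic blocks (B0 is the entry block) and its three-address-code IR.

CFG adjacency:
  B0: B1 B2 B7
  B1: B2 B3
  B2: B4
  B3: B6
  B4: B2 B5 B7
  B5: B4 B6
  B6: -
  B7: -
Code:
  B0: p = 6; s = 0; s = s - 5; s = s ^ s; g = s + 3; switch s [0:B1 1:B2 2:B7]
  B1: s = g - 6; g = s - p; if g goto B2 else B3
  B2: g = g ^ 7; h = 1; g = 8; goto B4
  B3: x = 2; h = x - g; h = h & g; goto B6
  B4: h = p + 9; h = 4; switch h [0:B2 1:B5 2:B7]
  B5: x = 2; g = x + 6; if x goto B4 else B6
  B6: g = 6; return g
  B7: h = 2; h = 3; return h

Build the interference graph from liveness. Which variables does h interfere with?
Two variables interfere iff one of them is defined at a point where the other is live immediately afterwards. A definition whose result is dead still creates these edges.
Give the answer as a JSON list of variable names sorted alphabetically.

Per-block:
  B0 def {g,p,s} use ∅
  B1 def {g,s} use {g,p}
  B2 def {g,h} use {g}
  B3 def {h,x} use {g}
  B4 def {h} use {p}
  B5 def {g,x} use ∅
  B6 def {g} use ∅
  B7 def {h} use ∅

Backward fixpoint:
  B0: in=∅ out={g,p}
  B1: in={g,p} out={g,p}
  B2: in={g,p} out={g,p}
  B3: in={g} out=∅
  B4: in={g,p} out={g,p}
  B5: in={p} out={g,p}
  B6: in=∅ out=∅
  B7: in=∅ out=∅

Interference:
  g↔{h,p,s,x}
  h↔{g,p}
  p↔{g,h,s,x}
  s↔{g,p}
  x↔{g,p}

N(h) = ["g", "p"]

Answer: ["g", "p"]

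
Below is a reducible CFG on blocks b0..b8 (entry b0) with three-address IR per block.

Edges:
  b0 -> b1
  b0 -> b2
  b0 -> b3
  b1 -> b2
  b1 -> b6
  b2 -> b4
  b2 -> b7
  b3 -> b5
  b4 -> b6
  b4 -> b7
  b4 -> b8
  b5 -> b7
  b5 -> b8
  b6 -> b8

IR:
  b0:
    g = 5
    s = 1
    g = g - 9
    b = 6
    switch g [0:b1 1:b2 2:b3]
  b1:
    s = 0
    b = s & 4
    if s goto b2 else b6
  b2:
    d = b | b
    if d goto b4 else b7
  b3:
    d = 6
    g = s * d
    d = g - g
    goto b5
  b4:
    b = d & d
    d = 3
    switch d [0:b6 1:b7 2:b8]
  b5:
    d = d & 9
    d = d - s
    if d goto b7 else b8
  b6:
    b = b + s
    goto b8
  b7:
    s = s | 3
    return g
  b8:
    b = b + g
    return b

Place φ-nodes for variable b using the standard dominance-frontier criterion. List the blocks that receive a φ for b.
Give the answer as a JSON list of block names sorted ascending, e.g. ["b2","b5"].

idom tree: b1←b0 b2←b0 b3←b0 b4←b2 b5←b3 b6←b0 b7←b0 b8←b0
Join-block Dom:
  b2: preds {b0,b1}: {b0} ∩ {b0,b1} = {b0}; idom=b0
  b6: preds {b1,b4}: {b0,b1} ∩ {b0,b2,b4} = {b0}; idom=b0
  b7: preds {b2,b4,b5}: {b0,b2} ∩ {b0,b2,b4} ∩ {b0,b3,b5} = {b0}; idom=b0
  b8: preds {b4,b5,b6}: {b0,b2,b4} ∩ {b0,b3,b5} ∩ {b0,b6} = {b0}; idom=b0

DF walk-up:
  b2←b0: walk · to b0
  b2←b1: walk b1 to b0
  b6←b1: walk b1 to b0
  b6←b4: walk b4→b2 to b0
  b7←b2: walk b2 to b0
  b7←b4: walk b4→b2 to b0
  b7←b5: walk b5→b3 to b0
  b8←b4: walk b4→b2 to b0
  b8←b5: walk b5→b3 to b0
  b8←b6: walk b6 to b0
  b0 → ∅
  b1 → {b2,b6}
  b2 → {b6,b7,b8}
  b3 → {b7,b8}
  b4 → {b6,b7,b8}
  b5 → {b7,b8}
  b6 → {b8}
  b7 → ∅
  b8 → ∅

φ for b: defs {b0,b1,b4,b6,b8}
  DF⁺ = {b2,b6,b7,b8}

Answer: ["b2", "b6", "b7", "b8"]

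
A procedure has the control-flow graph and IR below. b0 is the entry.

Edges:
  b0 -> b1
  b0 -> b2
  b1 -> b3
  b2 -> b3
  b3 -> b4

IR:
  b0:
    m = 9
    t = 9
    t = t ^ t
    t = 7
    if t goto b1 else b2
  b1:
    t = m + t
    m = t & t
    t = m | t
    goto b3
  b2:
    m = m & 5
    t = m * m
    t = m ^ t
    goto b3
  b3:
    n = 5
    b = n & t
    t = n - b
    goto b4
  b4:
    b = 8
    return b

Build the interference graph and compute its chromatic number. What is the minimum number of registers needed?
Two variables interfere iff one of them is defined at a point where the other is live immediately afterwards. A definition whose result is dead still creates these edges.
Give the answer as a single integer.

Block summaries:
  b0: def={m,t} ue=∅
  b1: def={m,t} ue={m,t}
  b2: def={m,t} ue={m}
  b3: def={b,n,t} ue={t}
  b4: def={b} ue=∅

Backward fixpoint:
  b0 li=∅ lo={m,t}
  b1 li={m,t} lo={t}
  b2 li={m} lo={t}
  b3 li={t} lo=∅
  b4 li=∅ lo=∅

Interference:
  b — {n}
  m — {t}
  n — {b,t}
  t — {m,n}

Colouring:
  clique {b,n} ⇒ need ≥ 2
  2-colouring: c0={m,n}  c1={b,t}
  χ = 2

Answer: 2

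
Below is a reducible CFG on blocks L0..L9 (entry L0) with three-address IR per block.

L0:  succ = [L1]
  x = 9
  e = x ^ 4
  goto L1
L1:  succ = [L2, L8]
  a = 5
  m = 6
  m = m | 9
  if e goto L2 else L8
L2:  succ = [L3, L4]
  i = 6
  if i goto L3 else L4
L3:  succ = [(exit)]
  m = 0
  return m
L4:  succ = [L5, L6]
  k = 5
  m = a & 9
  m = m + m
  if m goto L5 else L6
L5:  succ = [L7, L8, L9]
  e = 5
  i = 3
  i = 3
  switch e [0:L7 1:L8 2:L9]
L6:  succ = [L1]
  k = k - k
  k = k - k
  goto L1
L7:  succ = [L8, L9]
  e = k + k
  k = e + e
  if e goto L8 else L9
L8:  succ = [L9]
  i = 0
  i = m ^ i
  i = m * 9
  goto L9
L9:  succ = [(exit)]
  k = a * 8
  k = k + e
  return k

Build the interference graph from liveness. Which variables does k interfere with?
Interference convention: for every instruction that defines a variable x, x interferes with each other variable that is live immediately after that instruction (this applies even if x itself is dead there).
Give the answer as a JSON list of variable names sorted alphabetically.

Answer: ["a", "e", "i", "m"]

Working:
def/use:
  L0: {e,x} / ∅
  L1: {a,m} / {e}
  L2: {i} / ∅
  L3: {m} / ∅
  L4: {k,m} / {a}
  L5: {e,i} / ∅
  L6: {k} / {k}
  L7: {e,k} / {k}
  L8: {i} / {m}
  L9: {k} / {a,e}

Live sets:
  live L0: ∅→{e}
  live L1: {e}→{a,e,m}
  live L2: {a,e}→{a,e}
  live L3: ∅→∅
  live L4: {a,e}→{a,e,k,m}
  live L5: {a,k,m}→{a,e,k,m}
  live L6: {e,k}→{e}
  live L7: {a,k,m}→{a,e,m}
  live L8: {a,e,m}→{a,e}
  live L9: {a,e}→∅

Interfere edges:
  a: {e,i,k,m}
  e: {a,i,k,m}
  i: {a,e,k,m}
  k: {a,e,i,m}
  m: {a,e,i,k}
  x: ∅

N(k) = ["a", "e", "i", "m"]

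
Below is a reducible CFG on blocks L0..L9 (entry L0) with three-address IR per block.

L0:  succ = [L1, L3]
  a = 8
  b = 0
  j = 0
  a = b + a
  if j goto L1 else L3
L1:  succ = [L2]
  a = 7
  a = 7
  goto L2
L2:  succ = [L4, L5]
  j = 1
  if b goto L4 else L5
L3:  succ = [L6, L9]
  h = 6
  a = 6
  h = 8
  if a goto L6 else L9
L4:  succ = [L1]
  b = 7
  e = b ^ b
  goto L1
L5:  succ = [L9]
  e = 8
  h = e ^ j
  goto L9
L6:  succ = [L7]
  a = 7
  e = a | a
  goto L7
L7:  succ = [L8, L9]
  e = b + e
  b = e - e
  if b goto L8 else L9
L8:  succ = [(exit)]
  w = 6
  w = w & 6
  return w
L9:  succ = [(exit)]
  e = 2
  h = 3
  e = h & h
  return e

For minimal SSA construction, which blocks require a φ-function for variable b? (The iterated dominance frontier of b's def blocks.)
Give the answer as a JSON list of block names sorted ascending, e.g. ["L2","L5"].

idom tree: L1←L0 L2←L1 L3←L0 L4←L2 L5←L2 L6←L3 L7←L6 L8←L7 L9←L0
Join-block Dom:
  L1: preds {L0,L4}: {L0} ∩ {L0,L1,L2,L4} = {L0}; idom=L0
  L9: preds {L3,L5,L7}: {L0,L3} ∩ {L0,L1,L2,L5} ∩ {L0,L3,L6,L7} = {L0}; idom=L0

DF derivation:
  join L1 pred L0: · stop@L0
  join L1 pred L4: L4→L2→L1 stop@L0
  join L9 pred L3: L3 stop@L0
  join L9 pred L5: L5→L2→L1 stop@L0
  join L9 pred L7: L7→L6→L3 stop@L0
  L0: DF=∅
  L1: DF={L1,L9}
  L2: DF={L1,L9}
  L3: DF={L9}
  L4: DF={L1}
  L5: DF={L9}
  L6: DF={L9}
  L7: DF={L9}
  L8: DF=∅
  L9: DF=∅

φ for b: defs {L0,L4,L7}
  DF⁺ = {L1,L9}

Answer: ["L1", "L9"]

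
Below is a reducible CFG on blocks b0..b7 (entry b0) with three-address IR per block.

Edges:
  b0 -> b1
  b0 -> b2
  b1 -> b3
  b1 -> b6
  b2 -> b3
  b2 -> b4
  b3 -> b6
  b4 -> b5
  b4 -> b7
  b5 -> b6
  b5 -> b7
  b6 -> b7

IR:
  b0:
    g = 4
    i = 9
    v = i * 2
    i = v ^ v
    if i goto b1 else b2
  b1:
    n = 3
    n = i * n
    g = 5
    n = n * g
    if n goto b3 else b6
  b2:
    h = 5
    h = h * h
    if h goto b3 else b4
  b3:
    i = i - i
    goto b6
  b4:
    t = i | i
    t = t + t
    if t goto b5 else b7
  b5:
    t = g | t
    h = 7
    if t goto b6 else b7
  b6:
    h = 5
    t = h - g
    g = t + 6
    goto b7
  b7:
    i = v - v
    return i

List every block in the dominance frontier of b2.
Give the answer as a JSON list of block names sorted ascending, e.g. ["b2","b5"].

Answer: ["b3", "b6", "b7"]

Working:
idom tree: b1←b0 b2←b0 b3←b0 b4←b2 b5←b4 b6←b0 b7←b0
Dom at joins:
  b3: preds {b1,b2}: {b0,b1} ∩ {b0,b2} = {b0}; idom=b0
  b6: preds {b1,b3,b5}: {b0,b1} ∩ {b0,b3} ∩ {b0,b2,b4,b5} = {b0}; idom=b0
  b7: preds {b4,b5,b6}: {b0,b2,b4} ∩ {b0,b2,b4,b5} ∩ {b0,b6} = {b0}; idom=b0

Frontier:
  b3←b1: walk b1 to b0
  b3←b2: walk b2 to b0
  b6←b1: walk b1 to b0
  b6←b3: walk b3 to b0
  b6←b5: walk b5→b4→b2 to b0
  b7←b4: walk b4→b2 to b0
  b7←b5: walk b5→b4→b2 to b0
  b7←b6: walk b6 to b0
  DF(b0)=∅
  DF(b1)={b3,b6}
  DF(b2)={b3,b6,b7}
  DF(b3)={b6}
  DF(b4)={b6,b7}
  DF(b5)={b6,b7}
  DF(b6)={b7}
  DF(b7)=∅

DF(b2) = ["b3", "b6", "b7"]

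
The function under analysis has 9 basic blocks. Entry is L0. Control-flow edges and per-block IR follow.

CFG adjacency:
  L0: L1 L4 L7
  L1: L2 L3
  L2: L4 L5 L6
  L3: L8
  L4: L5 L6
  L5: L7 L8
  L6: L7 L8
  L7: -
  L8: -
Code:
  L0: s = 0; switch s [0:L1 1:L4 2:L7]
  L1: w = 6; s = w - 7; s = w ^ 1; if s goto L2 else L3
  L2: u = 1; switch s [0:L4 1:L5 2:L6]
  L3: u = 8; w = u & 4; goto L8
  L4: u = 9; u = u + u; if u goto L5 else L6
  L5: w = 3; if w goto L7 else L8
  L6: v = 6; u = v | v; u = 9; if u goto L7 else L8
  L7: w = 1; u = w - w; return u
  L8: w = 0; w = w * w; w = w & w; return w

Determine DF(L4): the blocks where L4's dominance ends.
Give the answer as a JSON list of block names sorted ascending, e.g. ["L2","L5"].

idom tree: L1←L0 L2←L1 L3←L1 L4←L0 L5←L0 L6←L0 L7←L0 L8←L0
Dom at joins:
  L4: preds {L0,L2}: {L0} ∩ {L0,L1,L2} = {L0}; idom=L0
  L5: preds {L2,L4}: {L0,L1,L2} ∩ {L0,L4} = {L0}; idom=L0
  L6: preds {L2,L4}: {L0,L1,L2} ∩ {L0,L4} = {L0}; idom=L0
  L7: preds {L0,L5,L6}: {L0} ∩ {L0,L5} ∩ {L0,L6} = {L0}; idom=L0
  L8: preds {L3,L5,L6}: {L0,L1,L3} ∩ {L0,L5} ∩ {L0,L6} = {L0}; idom=L0

DF walk-up:
  L4←L0: walk · to L0
  L4←L2: walk L2→L1 to L0
  L5←L2: walk L2→L1 to L0
  L5←L4: walk L4 to L0
  L6←L2: walk L2→L1 to L0
  L6←L4: walk L4 to L0
  L7←L0: walk · to L0
  L7←L5: walk L5 to L0
  L7←L6: walk L6 to L0
  L8←L3: walk L3→L1 to L0
  L8←L5: walk L5 to L0
  L8←L6: walk L6 to L0
  L0 → ∅
  L1 → {L4,L5,L6,L8}
  L2 → {L4,L5,L6}
  L3 → {L8}
  L4 → {L5,L6}
  L5 → {L7,L8}
  L6 → {L7,L8}
  L7 → ∅
  L8 → ∅

DF(L4) = ["L5", "L6"]

Answer: ["L5", "L6"]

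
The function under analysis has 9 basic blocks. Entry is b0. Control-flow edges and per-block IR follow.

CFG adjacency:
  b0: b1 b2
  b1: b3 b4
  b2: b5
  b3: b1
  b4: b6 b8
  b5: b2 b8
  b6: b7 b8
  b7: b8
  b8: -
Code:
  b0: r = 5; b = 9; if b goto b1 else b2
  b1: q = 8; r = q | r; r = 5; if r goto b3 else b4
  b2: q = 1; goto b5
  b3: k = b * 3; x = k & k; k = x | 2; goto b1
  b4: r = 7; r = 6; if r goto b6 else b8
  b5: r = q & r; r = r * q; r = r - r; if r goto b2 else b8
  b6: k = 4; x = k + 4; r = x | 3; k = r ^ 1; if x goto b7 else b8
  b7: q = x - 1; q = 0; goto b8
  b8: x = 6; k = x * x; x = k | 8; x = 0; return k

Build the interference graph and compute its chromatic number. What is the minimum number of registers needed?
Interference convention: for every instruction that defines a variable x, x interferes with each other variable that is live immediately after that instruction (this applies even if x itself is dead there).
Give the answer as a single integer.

Per-block:
  b0 def {b,r} use ∅
  b1 def {q,r} use {r}
  b2 def {q} use ∅
  b3 def {k,x} use {b}
  b4 def {r} use ∅
  b5 def {r} use {q,r}
  b6 def {k,r,x} use ∅
  b7 def {q} use {x}
  b8 def {k,x} use ∅

Backward fixpoint:
  b0: in=∅ out={b,r}
  b1: in={b,r} out={b,r}
  b2: in={r} out={q,r}
  b3: in={b,r} out={b,r}
  b4: in=∅ out=∅
  b5: in={q,r} out={r}
  b6: in=∅ out={x}
  b7: in={x} out=∅
  b8: in=∅ out=∅

Interference:
  b — {k,q,r,x}
  k — {b,r,x}
  q — {b,r}
  r — {b,k,q,x}
  x — {b,k,r}

Colouring:
  {b,k,r,x} pairwise interfere (4-clique) ⇒ χ ≥ 4
  assign b→R0 k→R2 q→R2 r→R1 x→R3 — no edge inside a register ⇒ χ ≤ 4
  χ = 4

Answer: 4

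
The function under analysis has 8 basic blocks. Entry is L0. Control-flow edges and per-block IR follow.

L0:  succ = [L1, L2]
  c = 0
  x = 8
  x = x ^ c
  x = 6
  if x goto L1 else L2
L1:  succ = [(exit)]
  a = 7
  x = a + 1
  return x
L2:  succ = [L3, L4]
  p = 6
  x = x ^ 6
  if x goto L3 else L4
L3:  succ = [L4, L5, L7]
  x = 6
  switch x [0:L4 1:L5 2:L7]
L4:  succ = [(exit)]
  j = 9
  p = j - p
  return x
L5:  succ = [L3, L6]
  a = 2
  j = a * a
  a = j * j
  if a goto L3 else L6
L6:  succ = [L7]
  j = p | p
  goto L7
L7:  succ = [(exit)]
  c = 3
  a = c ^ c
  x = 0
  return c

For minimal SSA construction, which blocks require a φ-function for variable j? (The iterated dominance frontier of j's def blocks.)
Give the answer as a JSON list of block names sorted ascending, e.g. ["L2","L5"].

Answer: ["L3", "L4", "L7"]

Working:
idom tree: L1←L0 L2←L0 L3←L2 L4←L2 L5←L3 L6←L5 L7←L3
Dom∩ at merges:
  L3: preds {L2,L5}: {L0,L2} ∩ {L0,L2,L3,L5} = {L0,L2}; idom=L2
  L4: preds {L2,L3}: {L0,L2} ∩ {L0,L2,L3} = {L0,L2}; idom=L2
  L7: preds {L3,L6}: {L0,L2,L3} ∩ {L0,L2,L3,L5,L6} = {L0,L2,L3}; idom=L3

DF derivation:
  join L3 pred L2: · stop@L2
  join L3 pred L5: L5→L3 stop@L2
  join L4 pred L2: · stop@L2
  join L4 pred L3: L3 stop@L2
  join L7 pred L3: · stop@L3
  join L7 pred L6: L6→L5 stop@L3
  L0: DF=∅
  L1: DF=∅
  L2: DF=∅
  L3: DF={L3,L4}
  L4: DF=∅
  L5: DF={L3,L7}
  L6: DF={L7}
  L7: DF=∅

φ for j: defs {L4,L5,L6}
  DF⁺ = {L3,L4,L7}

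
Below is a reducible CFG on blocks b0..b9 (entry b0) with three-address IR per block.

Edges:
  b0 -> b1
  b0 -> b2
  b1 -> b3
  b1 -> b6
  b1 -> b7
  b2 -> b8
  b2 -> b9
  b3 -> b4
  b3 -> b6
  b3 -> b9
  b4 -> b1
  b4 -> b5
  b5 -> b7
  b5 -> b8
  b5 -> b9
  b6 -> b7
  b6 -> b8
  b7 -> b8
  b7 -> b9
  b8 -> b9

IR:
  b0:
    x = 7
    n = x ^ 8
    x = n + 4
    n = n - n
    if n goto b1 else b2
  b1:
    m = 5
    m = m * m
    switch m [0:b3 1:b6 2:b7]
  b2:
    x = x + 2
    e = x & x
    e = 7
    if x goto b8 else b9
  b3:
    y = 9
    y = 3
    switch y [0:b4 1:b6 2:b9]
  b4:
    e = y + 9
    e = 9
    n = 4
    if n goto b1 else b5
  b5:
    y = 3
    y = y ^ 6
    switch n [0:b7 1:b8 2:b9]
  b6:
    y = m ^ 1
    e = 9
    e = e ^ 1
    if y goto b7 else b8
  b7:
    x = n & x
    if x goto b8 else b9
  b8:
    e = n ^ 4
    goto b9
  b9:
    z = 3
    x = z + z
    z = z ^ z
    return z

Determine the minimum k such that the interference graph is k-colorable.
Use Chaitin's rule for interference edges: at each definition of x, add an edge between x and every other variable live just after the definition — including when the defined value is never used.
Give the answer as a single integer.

Block summaries:
  b0 def {n,x} use ∅
  b1 def {m} use ∅
  b2 def {e,x} use {x}
  b3 def {y} use ∅
  b4 def {e,n} use {y}
  b5 def {y} use {n}
  b6 def {e,y} use {m}
  b7 def {x} use {n,x}
  b8 def {e} use {n}
  b9 def {x,z} use ∅

Live sets:
  b0 li=∅ lo={n,x}
  b1 li={n,x} lo={m,n,x}
  b2 li={n,x} lo={n}
  b3 li={m,n,x} lo={m,n,x,y}
  b4 li={x,y} lo={n,x}
  b5 li={n,x} lo={n,x}
  b6 li={m,n,x} lo={n,x}
  b7 li={n,x} lo={n}
  b8 li={n} lo=∅
  b9 li=∅ lo=∅

Conflict graph:
  e — {n,x,y}
  m — {n,x,y}
  n — {e,m,x,y}
  x — {e,m,n,y,z}
  y — {e,m,n,x}
  z — {x}

Colouring:
  lower bound: {e,n,x,y} mutually conflict ⇒ χ ≥ 4
  4-colouring: r0={x}  r1={n,z}  r2={y}  r3={e,m}
  χ = 4

Answer: 4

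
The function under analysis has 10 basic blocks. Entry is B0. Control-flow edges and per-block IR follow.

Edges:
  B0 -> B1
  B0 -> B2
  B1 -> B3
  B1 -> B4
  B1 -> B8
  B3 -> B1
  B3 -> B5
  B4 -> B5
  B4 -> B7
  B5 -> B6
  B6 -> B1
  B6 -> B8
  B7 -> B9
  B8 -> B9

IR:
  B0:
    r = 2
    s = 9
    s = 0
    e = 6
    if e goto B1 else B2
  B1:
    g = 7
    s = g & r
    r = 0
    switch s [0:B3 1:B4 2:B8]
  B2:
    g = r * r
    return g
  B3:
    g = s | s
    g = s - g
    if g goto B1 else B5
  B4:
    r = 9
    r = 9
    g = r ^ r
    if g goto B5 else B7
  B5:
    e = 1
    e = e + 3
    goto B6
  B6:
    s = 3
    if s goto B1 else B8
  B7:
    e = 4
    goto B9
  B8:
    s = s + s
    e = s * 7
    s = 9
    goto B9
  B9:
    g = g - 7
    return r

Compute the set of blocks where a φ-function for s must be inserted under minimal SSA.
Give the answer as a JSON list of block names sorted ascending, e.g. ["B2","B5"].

Answer: ["B1", "B8", "B9"]

Derivation:
idom tree: B1←B0 B2←B0 B3←B1 B4←B1 B5←B1 B6←B5 B7←B4 B8←B1 B9←B1
Dom∩ at merges:
  B1: preds {B0,B3,B6}: {B0} ∩ {B0,B1,B3} ∩ {B0,B1,B5,B6} = {B0}; idom=B0
  B5: preds {B3,B4}: {B0,B1,B3} ∩ {B0,B1,B4} = {B0,B1}; idom=B1
  B8: preds {B1,B6}: {B0,B1} ∩ {B0,B1,B5,B6} = {B0,B1}; idom=B1
  B9: preds {B7,B8}: {B0,B1,B4,B7} ∩ {B0,B1,B8} = {B0,B1}; idom=B1

DF derivation:
  join B1 pred B0: · stop@B0
  join B1 pred B3: B3→B1 stop@B0
  join B1 pred B6: B6→B5→B1 stop@B0
  join B5 pred B3: B3 stop@B1
  join B5 pred B4: B4 stop@B1
  join B8 pred B1: · stop@B1
  join B8 pred B6: B6→B5 stop@B1
  join B9 pred B7: B7→B4 stop@B1
  join B9 pred B8: B8 stop@B1
  B0 → ∅
  B1 → {B1}
  B2 → ∅
  B3 → {B1,B5}
  B4 → {B5,B9}
  B5 → {B1,B8}
  B6 → {B1,B8}
  B7 → {B9}
  B8 → {B9}
  B9 → ∅

φ for s: defs {B0,B1,B6,B8}
  DF⁺ = {B1,B8,B9}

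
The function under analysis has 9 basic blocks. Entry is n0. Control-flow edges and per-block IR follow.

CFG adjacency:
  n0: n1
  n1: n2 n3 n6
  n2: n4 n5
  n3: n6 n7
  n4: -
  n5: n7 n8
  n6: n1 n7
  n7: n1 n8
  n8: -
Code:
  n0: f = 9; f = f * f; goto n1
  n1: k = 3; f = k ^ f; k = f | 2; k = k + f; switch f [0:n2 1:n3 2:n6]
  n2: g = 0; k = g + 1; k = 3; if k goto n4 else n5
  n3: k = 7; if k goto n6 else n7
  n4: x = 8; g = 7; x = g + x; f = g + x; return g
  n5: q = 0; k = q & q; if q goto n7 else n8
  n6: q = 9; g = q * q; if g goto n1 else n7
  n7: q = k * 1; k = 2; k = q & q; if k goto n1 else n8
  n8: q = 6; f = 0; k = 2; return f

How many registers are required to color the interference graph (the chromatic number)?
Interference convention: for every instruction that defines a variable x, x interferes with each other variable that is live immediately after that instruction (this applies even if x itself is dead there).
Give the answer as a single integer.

Block summaries:
  n0: {f} / ∅
  n1: {f,k} / {f}
  n2: {g,k} / ∅
  n3: {k} / ∅
  n4: {f,g,x} / ∅
  n5: {k,q} / ∅
  n6: {g,q} / ∅
  n7: {k,q} / {k}
  n8: {f,k,q} / ∅

Backward fixpoint:
  n0: in=∅ out={f}
  n1: in={f} out={f,k}
  n2: in={f} out={f}
  n3: in={f} out={f,k}
  n4: in=∅ out=∅
  n5: in={f} out={f,k}
  n6: in={f,k} out={f,k}
  n7: in={f,k} out={f}
  n8: in=∅ out=∅

Conflict graph:
  f: {g,k,q}
  g: {f,k,x}
  k: {f,g,q}
  q: {f,k}
  x: {g}

Colouring:
  {f,g,k} pairwise interfere (3-clique) ⇒ χ ≥ 3
  assign f→r0 g→r1 k→r2 q→r1 x→r0 — no edge inside a register ⇒ χ ≤ 3
  χ = 3

Answer: 3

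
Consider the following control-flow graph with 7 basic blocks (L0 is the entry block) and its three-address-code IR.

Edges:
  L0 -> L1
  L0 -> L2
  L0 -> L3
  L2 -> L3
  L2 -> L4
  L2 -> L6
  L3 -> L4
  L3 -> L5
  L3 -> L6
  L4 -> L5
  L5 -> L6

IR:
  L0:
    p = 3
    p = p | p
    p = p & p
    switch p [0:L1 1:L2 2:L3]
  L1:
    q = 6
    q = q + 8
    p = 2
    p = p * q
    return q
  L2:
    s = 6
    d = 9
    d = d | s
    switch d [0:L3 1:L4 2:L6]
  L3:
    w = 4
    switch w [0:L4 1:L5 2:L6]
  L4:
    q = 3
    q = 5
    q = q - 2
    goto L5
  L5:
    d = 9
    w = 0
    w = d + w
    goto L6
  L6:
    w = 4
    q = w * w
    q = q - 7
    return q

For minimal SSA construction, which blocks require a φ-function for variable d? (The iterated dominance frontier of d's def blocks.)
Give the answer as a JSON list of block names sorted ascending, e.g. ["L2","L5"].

idom tree: L1←L0 L2←L0 L3←L0 L4←L0 L5←L0 L6←L0
Dom∩ at merges:
  L3: preds {L0,L2}: {L0} ∩ {L0,L2} = {L0}; idom=L0
  L4: preds {L2,L3}: {L0,L2} ∩ {L0,L3} = {L0}; idom=L0
  L5: preds {L3,L4}: {L0,L3} ∩ {L0,L4} = {L0}; idom=L0
  L6: preds {L2,L3,L5}: {L0,L2} ∩ {L0,L3} ∩ {L0,L5} = {L0}; idom=L0

Frontier:
  join L3 pred L0: · stop@L0
  join L3 pred L2: L2 stop@L0
  join L4 pred L2: L2 stop@L0
  join L4 pred L3: L3 stop@L0
  join L5 pred L3: L3 stop@L0
  join L5 pred L4: L4 stop@L0
  join L6 pred L2: L2 stop@L0
  join L6 pred L3: L3 stop@L0
  join L6 pred L5: L5 stop@L0
  L0: DF=∅
  L1: DF=∅
  L2: DF={L3,L4,L6}
  L3: DF={L4,L5,L6}
  L4: DF={L5}
  L5: DF={L6}
  L6: DF=∅

φ for d: defs {L2,L5}
  DF⁺ = {L3,L4,L5,L6}

Answer: ["L3", "L4", "L5", "L6"]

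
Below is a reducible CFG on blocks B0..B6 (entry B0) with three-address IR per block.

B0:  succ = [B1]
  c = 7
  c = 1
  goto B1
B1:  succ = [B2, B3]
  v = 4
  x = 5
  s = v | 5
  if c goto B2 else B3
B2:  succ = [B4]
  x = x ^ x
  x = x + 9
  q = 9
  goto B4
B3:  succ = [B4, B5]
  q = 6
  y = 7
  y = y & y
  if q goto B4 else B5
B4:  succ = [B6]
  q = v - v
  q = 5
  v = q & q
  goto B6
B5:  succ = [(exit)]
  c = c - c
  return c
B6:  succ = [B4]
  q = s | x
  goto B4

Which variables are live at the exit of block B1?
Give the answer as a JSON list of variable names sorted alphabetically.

Block summaries:
  B0 def {c} use ∅
  B1 def {s,v,x} use {c}
  B2 def {q,x} use {x}
  B3 def {q,y} use ∅
  B4 def {q,v} use {v}
  B5 def {c} use {c}
  B6 def {q} use {s,x}

Backward fixpoint:
  live B0: ∅→{c}
  live B1: {c}→{c,s,v,x}
  live B2: {s,v,x}→{s,v,x}
  live B3: {c,s,v,x}→{c,s,v,x}
  live B4: {s,v,x}→{s,v,x}
  live B5: {c}→∅
  live B6: {s,v,x}→{s,v,x}

live-out(B1) = ["c", "s", "v", "x"]

Answer: ["c", "s", "v", "x"]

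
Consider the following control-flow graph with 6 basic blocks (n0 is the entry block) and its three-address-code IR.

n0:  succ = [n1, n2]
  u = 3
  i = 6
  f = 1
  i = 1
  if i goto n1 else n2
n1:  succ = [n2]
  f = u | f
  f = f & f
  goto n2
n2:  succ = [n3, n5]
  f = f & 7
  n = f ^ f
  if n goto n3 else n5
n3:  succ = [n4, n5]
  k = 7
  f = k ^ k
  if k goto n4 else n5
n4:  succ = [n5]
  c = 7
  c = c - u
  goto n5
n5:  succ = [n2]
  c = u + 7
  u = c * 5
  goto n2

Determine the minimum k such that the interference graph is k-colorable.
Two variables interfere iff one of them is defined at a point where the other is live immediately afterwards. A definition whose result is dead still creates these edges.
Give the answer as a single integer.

Block summaries:
  n0 def {f,i,u} use ∅
  n1 def {f} use {f,u}
  n2 def {f,n} use {f}
  n3 def {f,k} use ∅
  n4 def {c} use {u}
  n5 def {c,u} use {u}

Live sets:
  n0 li=∅ lo={f,u}
  n1 li={f,u} lo={f,u}
  n2 li={f,u} lo={f,u}
  n3 li={u} lo={f,u}
  n4 li={f,u} lo={f,u}
  n5 li={f,u} lo={f,u}

Interference:
  c↔{f,u}
  f↔{c,i,k,n,u}
  i↔{f,u}
  k↔{f,u}
  n↔{f,u}
  u↔{c,f,i,k,n}

Chromatic number:
  lower bound: {c,f,u} mutually conflict ⇒ χ ≥ 3
  assign c→R2 f→R0 i→R2 k→R2 n→R2 u→R1 — no edge inside a register ⇒ χ ≤ 3
  χ = 3

Answer: 3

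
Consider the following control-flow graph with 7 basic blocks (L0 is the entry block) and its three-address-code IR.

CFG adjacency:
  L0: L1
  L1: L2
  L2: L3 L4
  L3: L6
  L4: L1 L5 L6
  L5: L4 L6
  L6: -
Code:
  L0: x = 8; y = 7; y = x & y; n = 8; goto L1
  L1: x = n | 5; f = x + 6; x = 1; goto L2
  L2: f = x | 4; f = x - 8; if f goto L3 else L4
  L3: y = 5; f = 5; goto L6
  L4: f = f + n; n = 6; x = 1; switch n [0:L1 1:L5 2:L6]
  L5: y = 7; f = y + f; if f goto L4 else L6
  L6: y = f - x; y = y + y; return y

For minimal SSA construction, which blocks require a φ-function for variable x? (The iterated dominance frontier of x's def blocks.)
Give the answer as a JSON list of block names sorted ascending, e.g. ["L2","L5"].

Answer: ["L1", "L4", "L6"]

Analysis:
idom tree: L1←L0 L2←L1 L3←L2 L4←L2 L5←L4 L6←L2
Dom at joins:
  L1: preds {L0,L4}: {L0} ∩ {L0,L1,L2,L4} = {L0}; idom=L0
  L4: preds {L2,L5}: {L0,L1,L2} ∩ {L0,L1,L2,L4,L5} = {L0,L1,L2}; idom=L2
  L6: preds {L3,L4,L5}: {L0,L1,L2,L3} ∩ {L0,L1,L2,L4} ∩ {L0,L1,L2,L4,L5} = {L0,L1,L2}; idom=L2

Frontier:
  L1←L0: walk · to L0
  L1←L4: walk L4→L2→L1 to L0
  L4←L2: walk · to L2
  L4←L5: walk L5→L4 to L2
  L6←L3: walk L3 to L2
  L6←L4: walk L4 to L2
  L6←L5: walk L5→L4 to L2
  DF(L0)=∅
  DF(L1)={L1}
  DF(L2)={L1}
  DF(L3)={L6}
  DF(L4)={L1,L4,L6}
  DF(L5)={L4,L6}
  DF(L6)=∅

φ for x: defs {L0,L1,L4}
  DF⁺ = {L1,L4,L6}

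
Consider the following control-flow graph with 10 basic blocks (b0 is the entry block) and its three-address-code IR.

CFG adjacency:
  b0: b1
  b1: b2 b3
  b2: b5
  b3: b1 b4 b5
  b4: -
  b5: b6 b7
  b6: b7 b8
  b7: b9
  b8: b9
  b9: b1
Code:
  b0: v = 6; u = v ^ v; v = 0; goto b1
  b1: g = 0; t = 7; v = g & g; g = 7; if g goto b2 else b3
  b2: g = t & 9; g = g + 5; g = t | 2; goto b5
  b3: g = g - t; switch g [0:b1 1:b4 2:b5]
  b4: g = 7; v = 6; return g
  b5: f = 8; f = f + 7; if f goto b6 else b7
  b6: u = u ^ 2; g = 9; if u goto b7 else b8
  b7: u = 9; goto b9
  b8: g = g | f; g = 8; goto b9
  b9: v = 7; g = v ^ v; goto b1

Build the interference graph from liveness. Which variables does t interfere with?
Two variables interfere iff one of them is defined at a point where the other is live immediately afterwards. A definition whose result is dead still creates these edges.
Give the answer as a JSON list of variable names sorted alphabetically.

Answer: ["g", "u", "v"]

Derivation:
Block summaries:
  b0: def={u,v} ue=∅
  b1: def={g,t,v} ue=∅
  b2: def={g} ue={t}
  b3: def={g} ue={g,t}
  b4: def={g,v} ue=∅
  b5: def={f} ue=∅
  b6: def={g,u} ue={u}
  b7: def={u} ue=∅
  b8: def={g} ue={f,g}
  b9: def={g,v} ue=∅

Backward fixpoint:
  live b0: ∅→{u}
  live b1: {u}→{g,t,u}
  live b2: {t,u}→{u}
  live b3: {g,t,u}→{u}
  live b4: ∅→∅
  live b5: {u}→{f,u}
  live b6: {f,u}→{f,g,u}
  live b7: ∅→{u}
  live b8: {f,g,u}→{u}
  live b9: {u}→{u}

Conflict graph:
  f — {g,u}
  g — {f,t,u,v}
  t — {g,u,v}
  u — {f,g,t,v}
  v — {g,t,u}

N(t) = ["g", "u", "v"]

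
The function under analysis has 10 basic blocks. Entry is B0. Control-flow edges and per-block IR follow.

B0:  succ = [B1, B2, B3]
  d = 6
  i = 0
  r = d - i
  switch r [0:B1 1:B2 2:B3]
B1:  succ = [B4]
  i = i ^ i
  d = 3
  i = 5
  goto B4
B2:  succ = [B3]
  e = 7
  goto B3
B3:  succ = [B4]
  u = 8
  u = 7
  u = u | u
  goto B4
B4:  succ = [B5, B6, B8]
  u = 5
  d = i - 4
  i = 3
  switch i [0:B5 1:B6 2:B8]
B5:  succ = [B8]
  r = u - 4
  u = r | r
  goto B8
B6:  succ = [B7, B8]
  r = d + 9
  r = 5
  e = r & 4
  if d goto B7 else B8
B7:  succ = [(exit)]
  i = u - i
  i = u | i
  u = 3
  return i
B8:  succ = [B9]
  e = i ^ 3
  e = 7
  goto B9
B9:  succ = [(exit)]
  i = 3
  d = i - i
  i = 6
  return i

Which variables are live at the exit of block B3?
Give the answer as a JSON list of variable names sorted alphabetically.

Answer: ["i"]

Derivation:
Per-block:
  B0: def={d,i,r} ue=∅
  B1: def={d,i} ue={i}
  B2: def={e} ue=∅
  B3: def={u} ue=∅
  B4: def={d,i,u} ue={i}
  B5: def={r,u} ue={u}
  B6: def={e,r} ue={d}
  B7: def={i,u} ue={i,u}
  B8: def={e} ue={i}
  B9: def={d,i} ue=∅

Live sets:
  B0 li=∅ lo={i}
  B1 li={i} lo={i}
  B2 li={i} lo={i}
  B3 li={i} lo={i}
  B4 li={i} lo={d,i,u}
  B5 li={i,u} lo={i}
  B6 li={d,i,u} lo={i,u}
  B7 li={i,u} lo=∅
  B8 li={i} lo=∅
  B9 li=∅ lo=∅

live-out(B3) = ["i"]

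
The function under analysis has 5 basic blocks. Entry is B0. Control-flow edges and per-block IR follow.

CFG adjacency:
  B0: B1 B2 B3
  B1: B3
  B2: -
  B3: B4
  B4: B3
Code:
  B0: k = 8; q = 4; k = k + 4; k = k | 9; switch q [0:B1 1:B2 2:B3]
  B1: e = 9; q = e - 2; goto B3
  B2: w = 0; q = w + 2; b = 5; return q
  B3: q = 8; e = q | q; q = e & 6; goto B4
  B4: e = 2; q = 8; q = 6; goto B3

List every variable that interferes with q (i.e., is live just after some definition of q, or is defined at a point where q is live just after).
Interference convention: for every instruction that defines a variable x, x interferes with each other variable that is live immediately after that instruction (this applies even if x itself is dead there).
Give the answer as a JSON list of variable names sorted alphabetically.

Block summaries:
  B0: {k,q} / ∅
  B1: {e,q} / ∅
  B2: {b,q,w} / ∅
  B3: {e,q} / ∅
  B4: {e,q} / ∅

Live sets:
  B0 li=∅ lo=∅
  B1 li=∅ lo=∅
  B2 li=∅ lo=∅
  B3 li=∅ lo=∅
  B4 li=∅ lo=∅

Conflict graph:
  b: {q}
  e: ∅
  k: {q}
  q: {b,k}
  w: ∅

N(q) = ["b", "k"]

Answer: ["b", "k"]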